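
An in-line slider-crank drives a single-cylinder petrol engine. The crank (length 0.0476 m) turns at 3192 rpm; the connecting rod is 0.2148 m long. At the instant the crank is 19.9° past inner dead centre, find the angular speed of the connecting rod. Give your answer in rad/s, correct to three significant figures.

ω = 334.3 rad/s (converted from 3192 rpm).
The rod makes angle φ with the slider axis where L sinφ = r sinθ; differentiating, L cosφ·φ̇ = r ω cosθ.
L cosφ = √(L² − r² sin²θ) = 0.21419 m.
|ω_rod| = r ω |cosθ| / √(L² − r² sin²θ) = 0.0476·334.3·0.94029/0.21419 = 69.85 rad/s.

69.8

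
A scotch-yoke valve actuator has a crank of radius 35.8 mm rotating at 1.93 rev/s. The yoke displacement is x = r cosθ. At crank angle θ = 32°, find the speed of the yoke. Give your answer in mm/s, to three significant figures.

230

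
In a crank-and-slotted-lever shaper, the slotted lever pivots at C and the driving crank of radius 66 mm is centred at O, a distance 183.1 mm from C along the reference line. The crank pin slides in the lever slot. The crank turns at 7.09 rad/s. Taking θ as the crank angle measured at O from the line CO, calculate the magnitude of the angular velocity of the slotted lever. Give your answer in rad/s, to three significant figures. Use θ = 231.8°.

ω = 7.09 rad/s
Crank pin A relative to C: A = (d + r cosθ, r sinθ); lever angle φ = atan2(r sinθ, d + r cosθ).
Differentiating tanφ: φ̇ = rω(d cosθ + r)/(d² + r² + 2dr cosθ).
d² + r² + 2dr cosθ = |CA|² = 0.0229352 m²;  d cosθ + r = -0.047231 m.
|ω_lever| = |0.066·7.09·-0.047231| / 0.0229352 = 0.96363 rad/s.

0.964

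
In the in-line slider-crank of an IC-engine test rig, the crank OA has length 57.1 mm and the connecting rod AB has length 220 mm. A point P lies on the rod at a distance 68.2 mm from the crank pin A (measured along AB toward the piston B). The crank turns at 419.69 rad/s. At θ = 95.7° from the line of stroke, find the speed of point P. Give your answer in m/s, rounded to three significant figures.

23.7

ω = 419.7 rad/s.  Crank-pin speed |V_A| = rω = 23.964 m/s, perpendicular to OA.
Rod angle: sinφ = −(r/L) sinθ ⇒ φ = -14.967°; ω_rod = −rω cosθ/√(L²−r²sin²θ) = +11.199 rad/s.
V_P = V_A + ω_rod × AP, with AP = 0.0682 m along the rod.
Components: V_Px = −rω sinθ − a·ω_rod·sinφ = -23.649 m/s;  V_Py = rω cosθ + a·ω_rod·cosφ = -1.6423 m/s.
|V_P| = √(V_Px² + V_Py²) = 23.706 m/s.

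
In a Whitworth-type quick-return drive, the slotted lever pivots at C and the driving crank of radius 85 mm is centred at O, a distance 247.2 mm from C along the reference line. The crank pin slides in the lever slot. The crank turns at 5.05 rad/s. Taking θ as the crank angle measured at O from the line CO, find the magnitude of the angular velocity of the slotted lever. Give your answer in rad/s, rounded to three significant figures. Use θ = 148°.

1.64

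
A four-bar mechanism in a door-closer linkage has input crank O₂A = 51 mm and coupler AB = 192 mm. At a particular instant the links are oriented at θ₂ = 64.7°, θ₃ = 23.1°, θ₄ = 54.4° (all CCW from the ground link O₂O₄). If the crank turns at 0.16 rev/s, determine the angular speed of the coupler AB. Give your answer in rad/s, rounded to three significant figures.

ω₂ = 1.005 rad/s (from 0.16 rev/s).
Differentiating the loop-closure r₂e^{iθ₂}+r₃e^{iθ₃}=r₁+r₄e^{iθ₄} gives r₂ω₂e^{iθ₂}+r₃ω₃e^{iθ₃}=r₄ω₄e^{iθ₄}.
Eliminating the other unknown: ω₃ = r₂ω₂ sin(θ₄−θ₂) / [r₃ sin(θ₃−θ₄)].
Numerator sine = -0.17880; denominator sine = -0.51952.
Result = 0.051·1.005·(-0.17880) / (0.192·(-0.51952)) = +0.091905 rad/s; magnitude 0.091905 rad/s.

0.0919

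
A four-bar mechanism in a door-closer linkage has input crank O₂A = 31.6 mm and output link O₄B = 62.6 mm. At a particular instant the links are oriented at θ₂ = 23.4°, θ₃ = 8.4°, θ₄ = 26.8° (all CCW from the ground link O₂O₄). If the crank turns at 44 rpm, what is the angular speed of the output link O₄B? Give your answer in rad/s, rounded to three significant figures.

1.91

ω₂ = 4.608 rad/s (from 44 rpm).
Differentiating the loop-closure r₂e^{iθ₂}+r₃e^{iθ₃}=r₁+r₄e^{iθ₄} gives r₂ω₂e^{iθ₂}+r₃ω₃e^{iθ₃}=r₄ω₄e^{iθ₄}.
Eliminating the other unknown: ω₄ = r₂ω₂ sin(θ₂−θ₃) / [r₄ sin(θ₄−θ₃)].
Numerator sine = +0.25882; denominator sine = +0.31565.
Result = 0.0316·4.608·(+0.25882) / (0.0626·(+0.31565)) = +1.9072 rad/s; magnitude 1.9072 rad/s.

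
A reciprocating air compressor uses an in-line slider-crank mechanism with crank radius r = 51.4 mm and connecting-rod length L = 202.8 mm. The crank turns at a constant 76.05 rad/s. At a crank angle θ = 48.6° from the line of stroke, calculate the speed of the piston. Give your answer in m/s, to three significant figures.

ω = 76.05 rad/s
For an in-line slider-crank, x = r cosθ + √(L² − r² sin²θ), so v = −rω sinθ·[1 + r cosθ/√(L² − r² sin²θ)].
With r = 0.0514 m, L = 0.2028 m, θ = 48.6°: √(L² − r² sin²θ) = 0.1991 m.
v = −0.0514·76.05·0.75011·[1 + 0.0514·0.66131/0.1991] = -3.4328 m/s.
|v| = 3.4328 m/s.

3.43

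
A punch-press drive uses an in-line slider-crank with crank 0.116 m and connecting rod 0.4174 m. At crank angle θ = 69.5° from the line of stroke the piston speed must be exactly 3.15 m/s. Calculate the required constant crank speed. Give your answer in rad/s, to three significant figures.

For an in-line slider-crank, |v_piston| = rω|sinθ|·[1 + r cosθ/√(L² − r² sin²θ)].
With r = 0.116 m, L = 0.4174 m, θ = 69.5°: the bracketed kinematic factor |dx/dθ| = 0.11961 m.
ω = v/|dx/dθ| = 3.15/0.11961 = 26.336 rad/s.

26.3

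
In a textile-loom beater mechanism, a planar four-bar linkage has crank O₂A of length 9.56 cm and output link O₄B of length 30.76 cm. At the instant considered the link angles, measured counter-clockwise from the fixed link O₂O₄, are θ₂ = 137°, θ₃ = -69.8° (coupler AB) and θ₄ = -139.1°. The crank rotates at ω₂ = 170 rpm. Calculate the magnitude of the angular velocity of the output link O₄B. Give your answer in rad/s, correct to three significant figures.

2.67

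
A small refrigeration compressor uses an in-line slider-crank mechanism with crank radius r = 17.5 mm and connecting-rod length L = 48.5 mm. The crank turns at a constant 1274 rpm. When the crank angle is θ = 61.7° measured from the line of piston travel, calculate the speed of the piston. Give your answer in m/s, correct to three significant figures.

ω = 2π·1274/60 = 133.4 rad/s
For an in-line slider-crank, x = r cosθ + √(L² − r² sin²θ), so v = −rω sinθ·[1 + r cosθ/√(L² − r² sin²θ)].
With r = 0.0175 m, L = 0.0485 m, θ = 61.7°: √(L² − r² sin²θ) = 0.045987 m.
v = −0.0175·133.4·0.88048·[1 + 0.0175·0.47409/0.045987] = -2.4265 m/s.
|v| = 2.4265 m/s.

2.43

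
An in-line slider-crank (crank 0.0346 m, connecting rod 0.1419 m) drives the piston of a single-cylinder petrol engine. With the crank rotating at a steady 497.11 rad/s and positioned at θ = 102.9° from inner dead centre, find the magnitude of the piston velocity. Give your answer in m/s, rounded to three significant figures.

15.8

ω = 497.1 rad/s
For an in-line slider-crank, x = r cosθ + √(L² − r² sin²θ), so v = −rω sinθ·[1 + r cosθ/√(L² − r² sin²θ)].
With r = 0.0346 m, L = 0.1419 m, θ = 102.9°: √(L² − r² sin²θ) = 0.13783 m.
v = −0.0346·497.1·0.97476·[1 + 0.0346·-0.22325/0.13783] = -15.826 m/s.
|v| = 15.826 m/s.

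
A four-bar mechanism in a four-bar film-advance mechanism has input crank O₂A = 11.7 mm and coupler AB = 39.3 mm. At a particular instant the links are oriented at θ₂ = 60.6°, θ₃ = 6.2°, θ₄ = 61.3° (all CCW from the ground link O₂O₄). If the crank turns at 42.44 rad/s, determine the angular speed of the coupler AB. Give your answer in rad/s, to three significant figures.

ω₂ = 42.44 rad/s
Differentiating the loop-closure r₂e^{iθ₂}+r₃e^{iθ₃}=r₁+r₄e^{iθ₄} gives r₂ω₂e^{iθ₂}+r₃ω₃e^{iθ₃}=r₄ω₄e^{iθ₄}.
Eliminating the other unknown: ω₃ = r₂ω₂ sin(θ₄−θ₂) / [r₃ sin(θ₃−θ₄)].
Numerator sine = +0.01222; denominator sine = -0.82015.
Result = 0.0117·42.44·(+0.01222) / (0.0393·(-0.82015)) = -0.18821 rad/s; magnitude 0.18821 rad/s.

0.188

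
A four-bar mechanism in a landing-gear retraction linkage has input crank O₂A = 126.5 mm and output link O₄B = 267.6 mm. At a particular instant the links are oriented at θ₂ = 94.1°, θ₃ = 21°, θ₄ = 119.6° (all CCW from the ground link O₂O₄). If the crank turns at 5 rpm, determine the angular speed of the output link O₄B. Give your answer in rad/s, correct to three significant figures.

0.240

ω₂ = 0.5236 rad/s (from 5 rpm).
Differentiating the loop-closure r₂e^{iθ₂}+r₃e^{iθ₃}=r₁+r₄e^{iθ₄} gives r₂ω₂e^{iθ₂}+r₃ω₃e^{iθ₃}=r₄ω₄e^{iθ₄}.
Eliminating the other unknown: ω₄ = r₂ω₂ sin(θ₂−θ₃) / [r₄ sin(θ₄−θ₃)].
Numerator sine = +0.95681; denominator sine = +0.98876.
Result = 0.1265·0.5236·(+0.95681) / (0.2676·(+0.98876)) = +0.23952 rad/s; magnitude 0.23952 rad/s.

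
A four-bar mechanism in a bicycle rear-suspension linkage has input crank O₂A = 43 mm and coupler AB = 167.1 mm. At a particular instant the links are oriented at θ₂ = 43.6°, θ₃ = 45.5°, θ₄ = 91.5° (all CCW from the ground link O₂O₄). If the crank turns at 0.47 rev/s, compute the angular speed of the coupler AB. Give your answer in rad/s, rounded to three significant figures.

ω₂ = 2.953 rad/s (from 0.47 rev/s).
Differentiating the loop-closure r₂e^{iθ₂}+r₃e^{iθ₃}=r₁+r₄e^{iθ₄} gives r₂ω₂e^{iθ₂}+r₃ω₃e^{iθ₃}=r₄ω₄e^{iθ₄}.
Eliminating the other unknown: ω₃ = r₂ω₂ sin(θ₄−θ₂) / [r₃ sin(θ₃−θ₄)].
Numerator sine = +0.74198; denominator sine = -0.71934.
Result = 0.043·2.953·(+0.74198) / (0.1671·(-0.71934)) = -0.78384 rad/s; magnitude 0.78384 rad/s.

0.784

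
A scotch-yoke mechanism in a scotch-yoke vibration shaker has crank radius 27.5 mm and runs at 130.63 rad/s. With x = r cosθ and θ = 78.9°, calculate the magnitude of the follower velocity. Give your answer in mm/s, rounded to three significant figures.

ω = 130.6 rad/s
x = r cosθ ⇒ ẋ = −rω sinθ.
|v| = rω|sinθ| = 0.0275·130.6·|sin 78.9°| = 3.5251 m/s = 3525.1 mm/s.

3530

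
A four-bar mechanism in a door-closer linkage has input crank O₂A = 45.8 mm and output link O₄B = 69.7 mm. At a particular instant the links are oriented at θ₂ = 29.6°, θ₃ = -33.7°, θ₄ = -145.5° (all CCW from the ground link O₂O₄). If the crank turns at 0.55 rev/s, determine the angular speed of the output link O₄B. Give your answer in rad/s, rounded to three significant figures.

2.18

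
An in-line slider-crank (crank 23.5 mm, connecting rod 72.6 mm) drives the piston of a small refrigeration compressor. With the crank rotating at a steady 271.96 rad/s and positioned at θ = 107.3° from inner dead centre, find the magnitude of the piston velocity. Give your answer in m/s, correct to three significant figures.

5.48

ω = 272 rad/s
For an in-line slider-crank, x = r cosθ + √(L² − r² sin²θ), so v = −rω sinθ·[1 + r cosθ/√(L² − r² sin²θ)].
With r = 0.0235 m, L = 0.0726 m, θ = 107.3°: √(L² − r² sin²θ) = 0.069046 m.
v = −0.0235·272·0.95476·[1 + 0.0235·-0.29737/0.069046] = -5.4843 m/s.
|v| = 5.4843 m/s.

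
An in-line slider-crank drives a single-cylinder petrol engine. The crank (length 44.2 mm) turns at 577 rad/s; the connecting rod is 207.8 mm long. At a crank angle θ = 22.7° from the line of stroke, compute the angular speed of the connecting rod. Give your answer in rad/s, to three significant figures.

ω = 577 rad/s
The rod makes angle φ with the slider axis where L sinφ = r sinθ; differentiating, L cosφ·φ̇ = r ω cosθ.
L cosφ = √(L² − r² sin²θ) = 0.2071 m.
|ω_rod| = r ω |cosθ| / √(L² − r² sin²θ) = 0.0442·577·0.92254/0.2071 = 113.61 rad/s.

114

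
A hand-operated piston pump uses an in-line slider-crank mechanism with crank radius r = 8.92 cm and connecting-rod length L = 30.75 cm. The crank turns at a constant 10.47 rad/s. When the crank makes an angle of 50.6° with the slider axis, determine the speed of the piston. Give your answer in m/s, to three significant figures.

ω = 10.47 rad/s
For an in-line slider-crank, x = r cosθ + √(L² − r² sin²θ), so v = −rω sinθ·[1 + r cosθ/√(L² − r² sin²θ)].
With r = 0.0892 m, L = 0.3075 m, θ = 50.6°: √(L² − r² sin²θ) = 0.29968 m.
v = −0.0892·10.47·0.77273·[1 + 0.0892·0.63473/0.29968] = -0.85802 m/s.
|v| = 0.85802 m/s.

0.858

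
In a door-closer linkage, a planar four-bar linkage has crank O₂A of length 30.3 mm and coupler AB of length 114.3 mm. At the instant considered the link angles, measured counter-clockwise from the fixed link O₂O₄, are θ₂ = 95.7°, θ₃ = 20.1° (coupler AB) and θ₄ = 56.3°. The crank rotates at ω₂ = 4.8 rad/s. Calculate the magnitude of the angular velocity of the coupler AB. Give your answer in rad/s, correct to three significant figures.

ω₂ = 4.8 rad/s
Differentiating the loop-closure r₂e^{iθ₂}+r₃e^{iθ₃}=r₁+r₄e^{iθ₄} gives r₂ω₂e^{iθ₂}+r₃ω₃e^{iθ₃}=r₄ω₄e^{iθ₄}.
Eliminating the other unknown: ω₃ = r₂ω₂ sin(θ₄−θ₂) / [r₃ sin(θ₃−θ₄)].
Numerator sine = -0.63473; denominator sine = -0.59061.
Result = 0.0303·4.8·(-0.63473) / (0.1143·(-0.59061)) = +1.3675 rad/s; magnitude 1.3675 rad/s.

1.37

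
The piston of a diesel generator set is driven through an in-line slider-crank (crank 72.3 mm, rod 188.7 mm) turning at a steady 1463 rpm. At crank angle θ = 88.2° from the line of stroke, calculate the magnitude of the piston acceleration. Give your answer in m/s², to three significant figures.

649

ω = 2π·1463/60 = 153.2 rad/s
x(θ) = r cosθ + √(L² − r² sin²θ); with ω constant, a = ω²·d²x/dθ².
d²x/dθ² = −r cosθ − r²(cos2θ)/√u − r⁴ sin²2θ/(4u^{3/2}),  u = L² − r² sin²θ = 0.0303856 m².
Substituting r = 0.0723 m, L = 0.1887 m, θ = 88.2°: d²x/dθ² = +0.027652 m.
a = ω²·d²x/dθ² = (153.2)²·(+0.027652) = +649.05 m/s²;  |a| = 649.05 m/s².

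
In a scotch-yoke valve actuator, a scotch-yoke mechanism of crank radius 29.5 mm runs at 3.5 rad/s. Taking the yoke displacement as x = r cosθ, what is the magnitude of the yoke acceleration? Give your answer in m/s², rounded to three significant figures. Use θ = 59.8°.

0.182

ω = 3.5 rad/s
x = r cosθ ⇒ ẍ = −rω² cosθ (ω constant).
|a| = rω²|cosθ| = 0.0295·(3.5)²·|cos 59.8°| = 0.18178 m/s².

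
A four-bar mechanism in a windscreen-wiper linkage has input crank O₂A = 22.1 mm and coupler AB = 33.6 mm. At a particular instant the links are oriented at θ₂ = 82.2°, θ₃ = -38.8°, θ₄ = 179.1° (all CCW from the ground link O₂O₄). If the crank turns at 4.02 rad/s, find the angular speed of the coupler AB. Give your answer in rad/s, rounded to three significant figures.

ω₂ = 4.02 rad/s
Differentiating the loop-closure r₂e^{iθ₂}+r₃e^{iθ₃}=r₁+r₄e^{iθ₄} gives r₂ω₂e^{iθ₂}+r₃ω₃e^{iθ₃}=r₄ω₄e^{iθ₄}.
Eliminating the other unknown: ω₃ = r₂ω₂ sin(θ₄−θ₂) / [r₃ sin(θ₃−θ₄)].
Numerator sine = +0.99276; denominator sine = +0.61429.
Result = 0.0221·4.02·(+0.99276) / (0.0336·(+0.61429)) = +4.2732 rad/s; magnitude 4.2732 rad/s.

4.27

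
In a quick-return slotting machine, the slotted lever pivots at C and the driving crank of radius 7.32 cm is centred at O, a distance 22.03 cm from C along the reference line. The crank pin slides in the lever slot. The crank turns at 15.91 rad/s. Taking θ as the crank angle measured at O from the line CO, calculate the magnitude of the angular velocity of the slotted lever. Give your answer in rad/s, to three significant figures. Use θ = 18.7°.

ω = 15.91 rad/s
Crank pin A relative to C: A = (d + r cosθ, r sinθ); lever angle φ = atan2(r sinθ, d + r cosθ).
Differentiating tanφ: φ̇ = rω(d cosθ + r)/(d² + r² + 2dr cosθ).
d² + r² + 2dr cosθ = |CA|² = 0.0844397 m²;  d cosθ + r = +0.28187 m.
|ω_lever| = |0.0732·15.91·+0.28187| / 0.0844397 = 3.8876 rad/s.

3.89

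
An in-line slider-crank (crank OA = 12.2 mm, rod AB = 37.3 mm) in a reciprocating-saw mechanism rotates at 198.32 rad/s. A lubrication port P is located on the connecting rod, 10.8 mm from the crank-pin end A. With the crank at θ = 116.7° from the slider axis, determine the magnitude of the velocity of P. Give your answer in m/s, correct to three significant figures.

ω = 198.3 rad/s.  Crank-pin speed |V_A| = rω = 2.4195 m/s, perpendicular to OA.
Rod angle: sinφ = −(r/L) sinθ ⇒ φ = -16.990°; ω_rod = −rω cosθ/√(L²−r²sin²θ) = +30.476 rad/s.
V_P = V_A + ω_rod × AP, with AP = 0.0108 m along the rod.
Components: V_Px = −rω sinθ − a·ω_rod·sinφ = -2.0653 m/s;  V_Py = rω cosθ + a·ω_rod·cosφ = -0.77236 m/s.
|V_P| = √(V_Px² + V_Py²) = 2.205 m/s.

2.21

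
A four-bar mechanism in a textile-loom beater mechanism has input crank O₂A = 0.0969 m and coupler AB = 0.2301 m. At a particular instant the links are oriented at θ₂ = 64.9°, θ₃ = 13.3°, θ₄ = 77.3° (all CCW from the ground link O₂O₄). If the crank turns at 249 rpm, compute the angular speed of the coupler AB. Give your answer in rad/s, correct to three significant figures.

ω₂ = 26.08 rad/s (from 249 rpm).
Differentiating the loop-closure r₂e^{iθ₂}+r₃e^{iθ₃}=r₁+r₄e^{iθ₄} gives r₂ω₂e^{iθ₂}+r₃ω₃e^{iθ₃}=r₄ω₄e^{iθ₄}.
Eliminating the other unknown: ω₃ = r₂ω₂ sin(θ₄−θ₂) / [r₃ sin(θ₃−θ₄)].
Numerator sine = +0.21474; denominator sine = -0.89879.
Result = 0.0969·26.08·(+0.21474) / (0.2301·(-0.89879)) = -2.6235 rad/s; magnitude 2.6235 rad/s.

2.62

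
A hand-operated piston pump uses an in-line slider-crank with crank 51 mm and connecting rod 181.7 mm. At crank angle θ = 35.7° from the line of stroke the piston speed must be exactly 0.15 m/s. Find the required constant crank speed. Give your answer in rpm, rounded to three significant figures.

For an in-line slider-crank, |v_piston| = rω|sinθ|·[1 + r cosθ/√(L² − r² sin²θ)].
With r = 0.051 m, L = 0.1817 m, θ = 35.7°: the bracketed kinematic factor |dx/dθ| = 0.036637 m.
ω = v/|dx/dθ| = 0.15/0.036637 = 4.0942 rad/s.
N = 60ω/(2π) = 39.097 rpm.

39.1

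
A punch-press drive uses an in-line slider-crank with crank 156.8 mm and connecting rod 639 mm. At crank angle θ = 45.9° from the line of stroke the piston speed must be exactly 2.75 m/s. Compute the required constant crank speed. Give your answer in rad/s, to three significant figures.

20.8

For an in-line slider-crank, |v_piston| = rω|sinθ|·[1 + r cosθ/√(L² − r² sin²θ)].
With r = 0.1568 m, L = 0.639 m, θ = 45.9°: the bracketed kinematic factor |dx/dθ| = 0.13214 m.
ω = v/|dx/dθ| = 2.75/0.13214 = 20.812 rad/s.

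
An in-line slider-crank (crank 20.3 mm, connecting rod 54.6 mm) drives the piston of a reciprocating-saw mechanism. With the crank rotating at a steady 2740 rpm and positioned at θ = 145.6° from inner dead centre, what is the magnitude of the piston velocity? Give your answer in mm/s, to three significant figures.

2260

ω = 2π·2740/60 = 286.9 rad/s
For an in-line slider-crank, x = r cosθ + √(L² − r² sin²θ), so v = −rω sinθ·[1 + r cosθ/√(L² − r² sin²θ)].
With r = 0.0203 m, L = 0.0546 m, θ = 145.6°: √(L² − r² sin²θ) = 0.053382 m.
v = −0.0203·286.9·0.56497·[1 + 0.0203·-0.82511/0.053382] = -2.2582 m/s.
|v| = 2.2582 m/s = 2258.2 mm/s.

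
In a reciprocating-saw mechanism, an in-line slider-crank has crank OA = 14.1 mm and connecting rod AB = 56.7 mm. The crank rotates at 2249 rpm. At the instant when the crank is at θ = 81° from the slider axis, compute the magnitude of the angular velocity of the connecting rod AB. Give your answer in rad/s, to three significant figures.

9.45

ω = 235.5 rad/s (converted from 2249 rpm).
The rod makes angle φ with the slider axis where L sinφ = r sinθ; differentiating, L cosφ·φ̇ = r ω cosθ.
L cosφ = √(L² − r² sin²θ) = 0.054963 m.
|ω_rod| = r ω |cosθ| / √(L² − r² sin²θ) = 0.0141·235.5·0.15643/0.054963 = 9.4514 rad/s.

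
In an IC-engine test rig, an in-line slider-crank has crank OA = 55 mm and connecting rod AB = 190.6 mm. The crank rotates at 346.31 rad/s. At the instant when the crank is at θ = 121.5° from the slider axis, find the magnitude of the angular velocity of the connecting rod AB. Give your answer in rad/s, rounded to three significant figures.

53.9

ω = 346.3 rad/s
The rod makes angle φ with the slider axis where L sinφ = r sinθ; differentiating, L cosφ·φ̇ = r ω cosθ.
L cosφ = √(L² − r² sin²θ) = 0.18474 m.
|ω_rod| = r ω |cosθ| / √(L² − r² sin²θ) = 0.055·346.3·0.52250/0.18474 = 53.87 rad/s.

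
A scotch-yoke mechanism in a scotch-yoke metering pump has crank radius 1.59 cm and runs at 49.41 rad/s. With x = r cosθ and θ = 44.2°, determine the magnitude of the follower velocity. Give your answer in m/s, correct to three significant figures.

ω = 49.41 rad/s
x = r cosθ ⇒ ẋ = −rω sinθ.
|v| = rω|sinθ| = 0.0159·49.41·|sin 44.2°| = 0.54771 m/s.

0.548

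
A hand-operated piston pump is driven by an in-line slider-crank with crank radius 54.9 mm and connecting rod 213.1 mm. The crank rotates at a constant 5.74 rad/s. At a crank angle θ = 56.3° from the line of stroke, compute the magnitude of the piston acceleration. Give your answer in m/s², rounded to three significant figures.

ω = 5.74 rad/s
x(θ) = r cosθ + √(L² − r² sin²θ); with ω constant, a = ω²·d²x/dθ².
d²x/dθ² = −r cosθ − r²(cos2θ)/√u − r⁴ sin²2θ/(4u^{3/2}),  u = L² − r² sin²θ = 0.0433255 m².
Substituting r = 0.0549 m, L = 0.2131 m, θ = 56.3°: d²x/dθ² = -0.025111 m.
a = ω²·d²x/dθ² = (5.74)²·(-0.025111) = -0.82735 m/s²;  |a| = 0.82735 m/s².

0.827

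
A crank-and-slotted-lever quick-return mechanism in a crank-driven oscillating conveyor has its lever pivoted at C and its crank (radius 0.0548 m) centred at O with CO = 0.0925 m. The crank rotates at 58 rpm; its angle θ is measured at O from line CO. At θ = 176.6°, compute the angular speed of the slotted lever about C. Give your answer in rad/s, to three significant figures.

8.68

ω = 6.074 rad/s (from 58 rpm).
Crank pin A relative to C: A = (d + r cosθ, r sinθ); lever angle φ = atan2(r sinθ, d + r cosθ).
Differentiating tanφ: φ̇ = rω(d cosθ + r)/(d² + r² + 2dr cosθ).
d² + r² + 2dr cosθ = |CA|² = 0.00143913 m²;  d cosθ + r = -0.037537 m.
|ω_lever| = |0.0548·6.074·-0.037537| / 0.00143913 = 8.6816 rad/s.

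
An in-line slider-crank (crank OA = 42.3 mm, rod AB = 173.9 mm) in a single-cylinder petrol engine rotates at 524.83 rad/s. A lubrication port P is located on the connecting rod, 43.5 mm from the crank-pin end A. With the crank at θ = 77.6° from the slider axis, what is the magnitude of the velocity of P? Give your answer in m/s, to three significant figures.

ω = 524.8 rad/s.  Crank-pin speed |V_A| = rω = 22.2 m/s, perpendicular to OA.
Rod angle: sinφ = −(r/L) sinθ ⇒ φ = -13.743°; ω_rod = −rω cosθ/√(L²−r²sin²θ) = -28.221 rad/s.
V_P = V_A + ω_rod × AP, with AP = 0.0435 m along the rod.
Components: V_Px = −rω sinθ − a·ω_rod·sinφ = -21.974 m/s;  V_Py = rω cosθ + a·ω_rod·cosφ = +3.5747 m/s.
|V_P| = √(V_Px² + V_Py²) = 22.263 m/s.

22.3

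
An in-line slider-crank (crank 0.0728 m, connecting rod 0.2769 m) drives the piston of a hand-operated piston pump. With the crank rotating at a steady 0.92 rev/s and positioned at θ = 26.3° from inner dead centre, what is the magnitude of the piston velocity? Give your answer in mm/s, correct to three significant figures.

ω = 2π·0.92 = 5.781 rad/s
For an in-line slider-crank, x = r cosθ + √(L² − r² sin²θ), so v = −rω sinθ·[1 + r cosθ/√(L² − r² sin²θ)].
With r = 0.0728 m, L = 0.2769 m, θ = 26.3°: √(L² − r² sin²θ) = 0.27501 m.
v = −0.0728·5.781·0.44307·[1 + 0.0728·0.89649/0.27501] = -0.2307 m/s.
|v| = 0.2307 m/s = 230.7 mm/s.

231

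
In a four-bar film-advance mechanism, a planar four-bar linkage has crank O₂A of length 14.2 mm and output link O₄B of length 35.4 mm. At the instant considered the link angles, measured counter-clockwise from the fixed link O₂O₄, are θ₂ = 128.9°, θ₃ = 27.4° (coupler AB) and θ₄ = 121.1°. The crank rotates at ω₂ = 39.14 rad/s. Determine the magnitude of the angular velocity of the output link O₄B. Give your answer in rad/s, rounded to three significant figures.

ω₂ = 39.14 rad/s
Differentiating the loop-closure r₂e^{iθ₂}+r₃e^{iθ₃}=r₁+r₄e^{iθ₄} gives r₂ω₂e^{iθ₂}+r₃ω₃e^{iθ₃}=r₄ω₄e^{iθ₄}.
Eliminating the other unknown: ω₄ = r₂ω₂ sin(θ₂−θ₃) / [r₄ sin(θ₄−θ₃)].
Numerator sine = +0.97992; denominator sine = +0.99792.
Result = 0.0142·39.14·(+0.97992) / (0.0354·(+0.99792)) = +15.417 rad/s; magnitude 15.417 rad/s.

15.4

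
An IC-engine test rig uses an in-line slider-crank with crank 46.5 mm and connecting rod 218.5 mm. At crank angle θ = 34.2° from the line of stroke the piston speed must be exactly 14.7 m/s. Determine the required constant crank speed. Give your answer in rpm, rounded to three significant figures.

For an in-line slider-crank, |v_piston| = rω|sinθ|·[1 + r cosθ/√(L² − r² sin²θ)].
With r = 0.0465 m, L = 0.2185 m, θ = 34.2°: the bracketed kinematic factor |dx/dθ| = 0.030771 m.
ω = v/|dx/dθ| = 14.7/0.030771 = 477.73 rad/s.
N = 60ω/(2π) = 4562 rpm.

4560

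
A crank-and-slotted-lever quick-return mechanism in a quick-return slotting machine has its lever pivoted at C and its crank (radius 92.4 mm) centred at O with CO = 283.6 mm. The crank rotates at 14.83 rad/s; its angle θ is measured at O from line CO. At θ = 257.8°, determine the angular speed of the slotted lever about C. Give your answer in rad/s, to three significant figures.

ω = 14.83 rad/s
Crank pin A relative to C: A = (d + r cosθ, r sinθ); lever angle φ = atan2(r sinθ, d + r cosθ).
Differentiating tanφ: φ̇ = rω(d cosθ + r)/(d² + r² + 2dr cosθ).
d² + r² + 2dr cosθ = |CA|² = 0.0778913 m²;  d cosθ + r = +0.032468 m.
|ω_lever| = |0.0924·14.83·+0.032468| / 0.0778913 = 0.57119 rad/s.

0.571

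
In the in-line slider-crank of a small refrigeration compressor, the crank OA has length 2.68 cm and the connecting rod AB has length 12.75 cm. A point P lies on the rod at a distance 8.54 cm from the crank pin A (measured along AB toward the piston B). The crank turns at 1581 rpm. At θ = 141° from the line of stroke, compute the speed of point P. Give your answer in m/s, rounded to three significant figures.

2.73

ω = 165.6 rad/s.  Crank-pin speed |V_A| = rω = 4.4371 m/s, perpendicular to OA.
Rod angle: sinφ = −(r/L) sinθ ⇒ φ = -7.601°; ω_rod = −rω cosθ/√(L²−r²sin²θ) = +27.285 rad/s.
V_P = V_A + ω_rod × AP, with AP = 0.0854 m along the rod.
Components: V_Px = −rω sinθ − a·ω_rod·sinφ = -2.4841 m/s;  V_Py = rω cosθ + a·ω_rod·cosφ = -1.1386 m/s.
|V_P| = √(V_Px² + V_Py²) = 2.7326 m/s.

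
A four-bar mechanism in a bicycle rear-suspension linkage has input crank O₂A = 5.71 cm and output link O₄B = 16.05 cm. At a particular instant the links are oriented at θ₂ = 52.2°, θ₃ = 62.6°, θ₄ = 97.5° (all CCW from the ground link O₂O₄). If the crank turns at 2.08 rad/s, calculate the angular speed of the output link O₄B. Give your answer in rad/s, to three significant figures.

ω₂ = 2.08 rad/s
Differentiating the loop-closure r₂e^{iθ₂}+r₃e^{iθ₃}=r₁+r₄e^{iθ₄} gives r₂ω₂e^{iθ₂}+r₃ω₃e^{iθ₃}=r₄ω₄e^{iθ₄}.
Eliminating the other unknown: ω₄ = r₂ω₂ sin(θ₂−θ₃) / [r₄ sin(θ₄−θ₃)].
Numerator sine = -0.18052; denominator sine = +0.57215.
Result = 0.0571·2.08·(-0.18052) / (0.1605·(+0.57215)) = -0.23348 rad/s; magnitude 0.23348 rad/s.

0.233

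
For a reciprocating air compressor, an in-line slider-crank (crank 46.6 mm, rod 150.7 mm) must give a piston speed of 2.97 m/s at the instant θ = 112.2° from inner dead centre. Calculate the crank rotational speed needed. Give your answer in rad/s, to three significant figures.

78.4

For an in-line slider-crank, |v_piston| = rω|sinθ|·[1 + r cosθ/√(L² − r² sin²θ)].
With r = 0.0466 m, L = 0.1507 m, θ = 112.2°: the bracketed kinematic factor |dx/dθ| = 0.037884 m.
ω = v/|dx/dθ| = 2.97/0.037884 = 78.397 rad/s.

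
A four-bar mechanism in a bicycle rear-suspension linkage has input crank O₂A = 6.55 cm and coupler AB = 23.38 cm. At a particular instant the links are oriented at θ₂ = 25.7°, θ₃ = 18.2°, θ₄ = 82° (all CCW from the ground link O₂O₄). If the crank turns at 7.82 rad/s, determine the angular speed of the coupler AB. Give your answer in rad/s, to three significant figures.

ω₂ = 7.82 rad/s
Differentiating the loop-closure r₂e^{iθ₂}+r₃e^{iθ₃}=r₁+r₄e^{iθ₄} gives r₂ω₂e^{iθ₂}+r₃ω₃e^{iθ₃}=r₄ω₄e^{iθ₄}.
Eliminating the other unknown: ω₃ = r₂ω₂ sin(θ₄−θ₂) / [r₃ sin(θ₃−θ₄)].
Numerator sine = +0.83195; denominator sine = -0.89726.
Result = 0.0655·7.82·(+0.83195) / (0.2338·(-0.89726)) = -2.0314 rad/s; magnitude 2.0314 rad/s.

2.03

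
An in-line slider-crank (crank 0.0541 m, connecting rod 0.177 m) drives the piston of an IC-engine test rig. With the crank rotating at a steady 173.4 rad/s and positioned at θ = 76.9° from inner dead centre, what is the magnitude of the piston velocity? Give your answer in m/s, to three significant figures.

9.80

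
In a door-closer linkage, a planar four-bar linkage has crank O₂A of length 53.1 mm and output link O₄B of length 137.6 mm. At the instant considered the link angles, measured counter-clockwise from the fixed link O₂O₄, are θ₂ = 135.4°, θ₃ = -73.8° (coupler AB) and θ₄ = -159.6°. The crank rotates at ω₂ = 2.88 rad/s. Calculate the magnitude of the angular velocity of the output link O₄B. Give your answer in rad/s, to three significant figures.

0.544

ω₂ = 2.88 rad/s
Differentiating the loop-closure r₂e^{iθ₂}+r₃e^{iθ₃}=r₁+r₄e^{iθ₄} gives r₂ω₂e^{iθ₂}+r₃ω₃e^{iθ₃}=r₄ω₄e^{iθ₄}.
Eliminating the other unknown: ω₄ = r₂ω₂ sin(θ₂−θ₃) / [r₄ sin(θ₄−θ₃)].
Numerator sine = -0.48786; denominator sine = -0.99731.
Result = 0.0531·2.88·(-0.48786) / (0.1376·(-0.99731)) = +0.54366 rad/s; magnitude 0.54366 rad/s.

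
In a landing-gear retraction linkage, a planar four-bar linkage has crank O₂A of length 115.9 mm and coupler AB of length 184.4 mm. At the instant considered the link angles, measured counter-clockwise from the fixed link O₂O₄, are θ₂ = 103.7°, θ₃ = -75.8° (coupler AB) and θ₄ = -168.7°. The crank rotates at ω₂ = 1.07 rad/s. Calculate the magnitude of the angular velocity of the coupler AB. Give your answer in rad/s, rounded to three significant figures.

0.673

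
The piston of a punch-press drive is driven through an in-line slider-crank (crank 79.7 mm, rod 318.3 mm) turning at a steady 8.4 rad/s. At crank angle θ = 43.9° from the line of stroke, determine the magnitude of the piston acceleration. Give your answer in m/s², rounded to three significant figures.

4.13

ω = 8.4 rad/s
x(θ) = r cosθ + √(L² − r² sin²θ); with ω constant, a = ω²·d²x/dθ².
d²x/dθ² = −r cosθ − r²(cos2θ)/√u − r⁴ sin²2θ/(4u^{3/2}),  u = L² − r² sin²θ = 0.0982608 m².
Substituting r = 0.0797 m, L = 0.3183 m, θ = 43.9°: d²x/dθ² = -0.058533 m.
a = ω²·d²x/dθ² = (8.4)²·(-0.058533) = -4.1301 m/s²;  |a| = 4.1301 m/s².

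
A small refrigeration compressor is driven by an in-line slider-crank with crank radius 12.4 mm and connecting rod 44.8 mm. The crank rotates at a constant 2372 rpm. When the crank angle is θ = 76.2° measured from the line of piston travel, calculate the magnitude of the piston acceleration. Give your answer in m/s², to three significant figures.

ω = 2π·2372/60 = 248.4 rad/s
x(θ) = r cosθ + √(L² − r² sin²θ); with ω constant, a = ω²·d²x/dθ².
d²x/dθ² = −r cosθ − r²(cos2θ)/√u − r⁴ sin²2θ/(4u^{3/2}),  u = L² − r² sin²θ = 0.00186203 m².
Substituting r = 0.0124 m, L = 0.0448 m, θ = 76.2°: d²x/dθ² = +0.00018419 m.
a = ω²·d²x/dθ² = (248.4)²·(+0.00018419) = +11.364 m/s²;  |a| = 11.364 m/s².

11.4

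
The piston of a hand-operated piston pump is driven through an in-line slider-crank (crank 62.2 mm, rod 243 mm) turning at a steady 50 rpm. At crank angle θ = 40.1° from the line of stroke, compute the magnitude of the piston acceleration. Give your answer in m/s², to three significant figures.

1.39

ω = 2π·50/60 = 5.236 rad/s
x(θ) = r cosθ + √(L² − r² sin²θ); with ω constant, a = ω²·d²x/dθ².
d²x/dθ² = −r cosθ − r²(cos2θ)/√u − r⁴ sin²2θ/(4u^{3/2}),  u = L² − r² sin²θ = 0.0574438 m².
Substituting r = 0.0622 m, L = 0.243 m, θ = 40.1°: d²x/dθ² = -0.05059 m.
a = ω²·d²x/dθ² = (5.236)²·(-0.05059) = -1.3869 m/s²;  |a| = 1.3869 m/s².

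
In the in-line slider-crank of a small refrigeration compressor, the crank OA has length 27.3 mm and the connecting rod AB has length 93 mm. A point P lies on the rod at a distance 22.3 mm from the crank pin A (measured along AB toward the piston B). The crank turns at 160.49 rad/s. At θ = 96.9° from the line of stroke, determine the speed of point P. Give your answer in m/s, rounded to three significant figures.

ω = 160.5 rad/s.  Crank-pin speed |V_A| = rω = 4.3814 m/s, perpendicular to OA.
Rod angle: sinφ = −(r/L) sinθ ⇒ φ = -16.943°; ω_rod = −rω cosθ/√(L²−r²sin²θ) = +5.9167 rad/s.
V_P = V_A + ω_rod × AP, with AP = 0.0223 m along the rod.
Components: V_Px = −rω sinθ − a·ω_rod·sinφ = -4.3112 m/s;  V_Py = rω cosθ + a·ω_rod·cosφ = -0.40015 m/s.
|V_P| = √(V_Px² + V_Py²) = 4.3297 m/s.

4.33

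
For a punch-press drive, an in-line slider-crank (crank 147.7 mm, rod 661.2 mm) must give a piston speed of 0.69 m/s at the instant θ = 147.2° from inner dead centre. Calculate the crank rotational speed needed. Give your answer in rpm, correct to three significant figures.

102

For an in-line slider-crank, |v_piston| = rω|sinθ|·[1 + r cosθ/√(L² − r² sin²θ)].
With r = 0.1477 m, L = 0.6612 m, θ = 147.2°: the bracketed kinematic factor |dx/dθ| = 0.064876 m.
ω = v/|dx/dθ| = 0.69/0.064876 = 10.636 rad/s.
N = 60ω/(2π) = 101.56 rpm.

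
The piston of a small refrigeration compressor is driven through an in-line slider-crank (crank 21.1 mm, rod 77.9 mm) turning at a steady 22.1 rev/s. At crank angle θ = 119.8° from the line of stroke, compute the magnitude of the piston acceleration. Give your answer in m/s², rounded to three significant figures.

258

ω = 2π·22.1 = 138.9 rad/s
x(θ) = r cosθ + √(L² − r² sin²θ); with ω constant, a = ω²·d²x/dθ².
d²x/dθ² = −r cosθ − r²(cos2θ)/√u − r⁴ sin²2θ/(4u^{3/2}),  u = L² − r² sin²θ = 0.00573316 m².
Substituting r = 0.0211 m, L = 0.0779 m, θ = 119.8°: d²x/dθ² = +0.013377 m.
a = ω²·d²x/dθ² = (138.9)²·(+0.013377) = +257.92 m/s²;  |a| = 257.92 m/s².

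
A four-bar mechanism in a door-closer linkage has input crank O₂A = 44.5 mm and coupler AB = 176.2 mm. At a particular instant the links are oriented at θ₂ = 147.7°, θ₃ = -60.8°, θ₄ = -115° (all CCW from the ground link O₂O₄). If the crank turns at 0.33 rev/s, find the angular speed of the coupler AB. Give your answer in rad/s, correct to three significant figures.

ω₂ = 2.073 rad/s (from 0.33 rev/s).
Differentiating the loop-closure r₂e^{iθ₂}+r₃e^{iθ₃}=r₁+r₄e^{iθ₄} gives r₂ω₂e^{iθ₂}+r₃ω₃e^{iθ₃}=r₄ω₄e^{iθ₄}.
Eliminating the other unknown: ω₃ = r₂ω₂ sin(θ₄−θ₂) / [r₃ sin(θ₃−θ₄)].
Numerator sine = +0.99189; denominator sine = +0.81106.
Result = 0.0445·2.073·(+0.99189) / (0.1762·(+0.81106)) = +0.64041 rad/s; magnitude 0.64041 rad/s.

0.640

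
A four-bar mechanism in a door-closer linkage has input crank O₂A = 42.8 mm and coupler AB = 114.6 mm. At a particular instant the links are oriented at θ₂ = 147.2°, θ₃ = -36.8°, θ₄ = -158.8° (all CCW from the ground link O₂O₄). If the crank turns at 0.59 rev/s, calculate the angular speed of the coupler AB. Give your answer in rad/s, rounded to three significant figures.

ω₂ = 3.707 rad/s (from 0.59 rev/s).
Differentiating the loop-closure r₂e^{iθ₂}+r₃e^{iθ₃}=r₁+r₄e^{iθ₄} gives r₂ω₂e^{iθ₂}+r₃ω₃e^{iθ₃}=r₄ω₄e^{iθ₄}.
Eliminating the other unknown: ω₃ = r₂ω₂ sin(θ₄−θ₂) / [r₃ sin(θ₃−θ₄)].
Numerator sine = +0.80902; denominator sine = +0.84805.
Result = 0.0428·3.707·(+0.80902) / (0.1146·(+0.84805)) = +1.3208 rad/s; magnitude 1.3208 rad/s.

1.32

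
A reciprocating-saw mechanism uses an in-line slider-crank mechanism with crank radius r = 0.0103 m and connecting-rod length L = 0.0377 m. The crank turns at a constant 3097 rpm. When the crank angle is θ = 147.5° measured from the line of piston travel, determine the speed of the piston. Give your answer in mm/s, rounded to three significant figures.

ω = 2π·3097/60 = 324.3 rad/s
For an in-line slider-crank, x = r cosθ + √(L² − r² sin²θ), so v = −rω sinθ·[1 + r cosθ/√(L² − r² sin²θ)].
With r = 0.0103 m, L = 0.0377 m, θ = 147.5°: √(L² − r² sin²θ) = 0.037292 m.
v = −0.0103·324.3·0.53730·[1 + 0.0103·-0.84339/0.037292] = -1.3767 m/s.
|v| = 1.3767 m/s = 1376.7 mm/s.

1380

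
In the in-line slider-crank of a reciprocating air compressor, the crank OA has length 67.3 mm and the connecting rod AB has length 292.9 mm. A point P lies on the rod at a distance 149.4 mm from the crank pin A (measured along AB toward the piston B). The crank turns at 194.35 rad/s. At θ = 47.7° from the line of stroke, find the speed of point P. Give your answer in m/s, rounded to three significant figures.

ω = 194.3 rad/s.  Crank-pin speed |V_A| = rω = 13.08 m/s, perpendicular to OA.
Rod angle: sinφ = −(r/L) sinθ ⇒ φ = -9.785°; ω_rod = −rω cosθ/√(L²−r²sin²θ) = -30.498 rad/s.
V_P = V_A + ω_rod × AP, with AP = 0.1494 m along the rod.
Components: V_Px = −rω sinθ − a·ω_rod·sinφ = -10.449 m/s;  V_Py = rω cosθ + a·ω_rod·cosφ = +4.3128 m/s.
|V_P| = √(V_Px² + V_Py²) = 11.304 m/s.

11.3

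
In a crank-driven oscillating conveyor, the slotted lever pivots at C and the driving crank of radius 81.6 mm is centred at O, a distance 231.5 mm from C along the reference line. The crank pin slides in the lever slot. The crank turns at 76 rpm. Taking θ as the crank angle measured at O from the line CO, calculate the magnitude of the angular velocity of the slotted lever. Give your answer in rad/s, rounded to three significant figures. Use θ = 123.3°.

0.748

ω = 7.959 rad/s (from 76 rpm).
Crank pin A relative to C: A = (d + r cosθ, r sinθ); lever angle φ = atan2(r sinθ, d + r cosθ).
Differentiating tanφ: φ̇ = rω(d cosθ + r)/(d² + r² + 2dr cosθ).
d² + r² + 2dr cosθ = |CA|² = 0.0395083 m²;  d cosθ + r = -0.045499 m.
|ω_lever| = |0.0816·7.959·-0.045499| / 0.0395083 = 0.7479 rad/s.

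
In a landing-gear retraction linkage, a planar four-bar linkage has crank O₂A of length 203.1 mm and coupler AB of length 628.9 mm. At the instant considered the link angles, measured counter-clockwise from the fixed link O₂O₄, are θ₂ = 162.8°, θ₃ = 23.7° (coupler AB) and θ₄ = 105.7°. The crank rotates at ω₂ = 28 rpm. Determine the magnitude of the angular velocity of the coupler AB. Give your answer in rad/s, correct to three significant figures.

0.803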